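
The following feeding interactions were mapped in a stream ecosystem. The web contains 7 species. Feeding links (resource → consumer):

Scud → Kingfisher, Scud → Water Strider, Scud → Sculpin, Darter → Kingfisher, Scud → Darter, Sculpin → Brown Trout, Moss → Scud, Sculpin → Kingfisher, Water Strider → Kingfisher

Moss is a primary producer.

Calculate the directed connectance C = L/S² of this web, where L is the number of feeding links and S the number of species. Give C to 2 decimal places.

C = 0.18

The web has S = 7 species and L = 9 feeding links.
C = L / S² = 9 / 49 = 0.1837 ≈ 0.18.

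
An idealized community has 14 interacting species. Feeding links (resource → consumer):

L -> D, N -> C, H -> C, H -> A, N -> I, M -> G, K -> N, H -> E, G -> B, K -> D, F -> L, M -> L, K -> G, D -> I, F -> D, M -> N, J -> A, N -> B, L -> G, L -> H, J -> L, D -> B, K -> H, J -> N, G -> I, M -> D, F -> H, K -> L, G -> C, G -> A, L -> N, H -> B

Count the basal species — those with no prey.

Basal species (no prey listed): F, J, K, M.
Count: 4.

4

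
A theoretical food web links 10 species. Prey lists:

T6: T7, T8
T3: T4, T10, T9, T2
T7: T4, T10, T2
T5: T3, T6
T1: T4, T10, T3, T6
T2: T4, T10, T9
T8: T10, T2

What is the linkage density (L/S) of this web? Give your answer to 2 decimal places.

There are L = 20 links among S = 10 species.
L/S = 20/10 = 2.0000 ≈ 2.00.

L/S = 2.00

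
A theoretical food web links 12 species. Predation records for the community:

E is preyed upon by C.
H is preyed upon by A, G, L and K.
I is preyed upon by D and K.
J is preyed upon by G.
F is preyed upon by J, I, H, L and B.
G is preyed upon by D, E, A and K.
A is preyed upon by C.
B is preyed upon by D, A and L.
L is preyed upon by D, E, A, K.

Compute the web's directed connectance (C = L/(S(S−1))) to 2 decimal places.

The web has S = 12 species and L = 25 feeding links.
C = L / (S(S−1)) = 25 / 132 = 0.1894 ≈ 0.19.

C = 0.19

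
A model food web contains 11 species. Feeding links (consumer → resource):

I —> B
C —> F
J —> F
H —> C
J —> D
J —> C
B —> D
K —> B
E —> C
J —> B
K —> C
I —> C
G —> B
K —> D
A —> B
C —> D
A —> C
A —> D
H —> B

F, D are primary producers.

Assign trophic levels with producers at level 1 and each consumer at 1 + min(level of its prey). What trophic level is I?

F is a producer → level 1.
C eats F → level 2.
I eats C → level 3.
No prey of I is below level 2, so 3 is the minimum.

Trophic level 3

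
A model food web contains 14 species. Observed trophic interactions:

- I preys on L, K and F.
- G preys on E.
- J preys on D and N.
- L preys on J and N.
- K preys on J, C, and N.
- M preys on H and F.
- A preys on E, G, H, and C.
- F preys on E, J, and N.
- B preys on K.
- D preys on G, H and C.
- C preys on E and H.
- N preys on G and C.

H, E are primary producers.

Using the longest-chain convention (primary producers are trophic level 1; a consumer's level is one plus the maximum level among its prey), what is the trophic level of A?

E is a producer → level 1.
G eats E → level 2.
A eats G (level 2); other prey at levels: H 1, E 1, C 2 → level 3.

Trophic level 3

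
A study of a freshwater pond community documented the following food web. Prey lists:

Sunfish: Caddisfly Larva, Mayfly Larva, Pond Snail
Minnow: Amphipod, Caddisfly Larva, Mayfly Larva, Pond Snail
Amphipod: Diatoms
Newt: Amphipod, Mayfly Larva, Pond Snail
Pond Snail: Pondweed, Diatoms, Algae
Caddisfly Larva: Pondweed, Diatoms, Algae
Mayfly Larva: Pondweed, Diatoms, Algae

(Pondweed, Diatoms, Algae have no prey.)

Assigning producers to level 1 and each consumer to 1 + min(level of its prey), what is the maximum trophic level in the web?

3

Producers (level 1): Pondweed, Diatoms, Algae.
Following each consumer down to its lowest-level prey: Pondweed → Caddisfly Larva → Sunfish (levels 1 through 3).
All prey of Sunfish (Caddisfly Larva 2, Mayfly Larva 2, Pond Snail 2) are at level 2 or above, so Sunfish is at level 1 + 2 = 3.
Every consumer has at least one prey at level 2 or below, so none exceeds level 3.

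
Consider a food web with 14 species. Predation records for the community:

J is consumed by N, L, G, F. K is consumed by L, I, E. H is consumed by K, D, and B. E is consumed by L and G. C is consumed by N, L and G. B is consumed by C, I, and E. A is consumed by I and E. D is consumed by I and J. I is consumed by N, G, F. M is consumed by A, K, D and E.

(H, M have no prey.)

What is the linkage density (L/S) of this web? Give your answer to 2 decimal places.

There are L = 29 links among S = 14 species.
L/S = 29/14 = 2.0714 ≈ 2.07.

L/S = 2.07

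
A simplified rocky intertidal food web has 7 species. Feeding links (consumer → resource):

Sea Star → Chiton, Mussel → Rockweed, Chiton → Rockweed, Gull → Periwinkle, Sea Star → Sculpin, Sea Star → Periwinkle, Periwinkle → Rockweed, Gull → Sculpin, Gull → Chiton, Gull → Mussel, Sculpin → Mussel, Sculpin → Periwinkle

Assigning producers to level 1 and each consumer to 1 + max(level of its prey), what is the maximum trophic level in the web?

4

Producers (level 1): Rockweed.
Rockweed → Periwinkle → Sculpin → Sea Star gives Sea Star level 4.
No species has a prey at level 4, so no species reaches level 5.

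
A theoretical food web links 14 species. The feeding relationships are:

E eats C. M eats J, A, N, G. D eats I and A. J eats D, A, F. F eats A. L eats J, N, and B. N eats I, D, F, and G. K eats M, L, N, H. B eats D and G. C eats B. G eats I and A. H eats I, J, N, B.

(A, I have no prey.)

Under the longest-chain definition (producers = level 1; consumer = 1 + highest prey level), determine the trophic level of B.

Trophic level 3

A is a producer → level 1.
D eats A (level 1); other prey at levels: I 1 → level 2.
B eats D (level 2); other prey at levels: G 2 → level 3.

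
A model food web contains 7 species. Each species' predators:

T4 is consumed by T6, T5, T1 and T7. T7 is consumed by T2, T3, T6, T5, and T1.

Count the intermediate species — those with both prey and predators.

Intermediate species (has both prey and predators): T7.
Count: 1.

1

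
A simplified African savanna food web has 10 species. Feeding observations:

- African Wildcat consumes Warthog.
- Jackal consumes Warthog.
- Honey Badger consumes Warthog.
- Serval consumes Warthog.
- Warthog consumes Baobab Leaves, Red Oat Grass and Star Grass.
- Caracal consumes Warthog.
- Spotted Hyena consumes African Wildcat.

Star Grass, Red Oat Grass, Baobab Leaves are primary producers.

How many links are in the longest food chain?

One longest chain: Star Grass → Warthog → African Wildcat → Spotted Hyena.
It has 4 species and 3 links.

3 links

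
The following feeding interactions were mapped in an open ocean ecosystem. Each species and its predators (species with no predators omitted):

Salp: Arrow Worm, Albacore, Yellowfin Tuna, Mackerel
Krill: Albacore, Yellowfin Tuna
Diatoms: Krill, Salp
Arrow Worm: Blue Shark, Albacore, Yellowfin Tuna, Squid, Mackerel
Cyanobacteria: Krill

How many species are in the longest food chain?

4 species

One longest chain: Diatoms → Salp → Arrow Worm → Blue Shark.
It has 4 species and 3 links.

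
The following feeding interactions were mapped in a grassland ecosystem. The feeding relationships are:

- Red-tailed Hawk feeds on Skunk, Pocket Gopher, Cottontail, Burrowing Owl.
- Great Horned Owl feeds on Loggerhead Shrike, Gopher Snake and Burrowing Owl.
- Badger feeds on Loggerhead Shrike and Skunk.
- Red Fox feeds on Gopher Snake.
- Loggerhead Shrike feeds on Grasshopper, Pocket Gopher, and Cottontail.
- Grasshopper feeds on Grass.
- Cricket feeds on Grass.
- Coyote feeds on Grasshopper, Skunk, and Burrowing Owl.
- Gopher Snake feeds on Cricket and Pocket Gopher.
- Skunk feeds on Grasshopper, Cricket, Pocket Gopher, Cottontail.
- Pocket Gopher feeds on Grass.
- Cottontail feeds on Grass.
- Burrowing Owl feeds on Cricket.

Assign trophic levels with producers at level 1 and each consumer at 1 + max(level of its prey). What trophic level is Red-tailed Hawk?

Trophic level 4

Grass is a producer → level 1.
Cricket eats Grass → level 2.
Burrowing Owl eats Cricket → level 3.
Red-tailed Hawk eats Burrowing Owl (level 3); other prey at levels: Cottontail 2, Pocket Gopher 2, Skunk 3 → level 4.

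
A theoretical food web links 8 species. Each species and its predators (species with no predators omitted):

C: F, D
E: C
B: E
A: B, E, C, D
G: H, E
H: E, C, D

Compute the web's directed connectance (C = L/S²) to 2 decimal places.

The web has S = 8 species and L = 13 feeding links.
C = L / S² = 13 / 64 = 0.2031 ≈ 0.20.

C = 0.20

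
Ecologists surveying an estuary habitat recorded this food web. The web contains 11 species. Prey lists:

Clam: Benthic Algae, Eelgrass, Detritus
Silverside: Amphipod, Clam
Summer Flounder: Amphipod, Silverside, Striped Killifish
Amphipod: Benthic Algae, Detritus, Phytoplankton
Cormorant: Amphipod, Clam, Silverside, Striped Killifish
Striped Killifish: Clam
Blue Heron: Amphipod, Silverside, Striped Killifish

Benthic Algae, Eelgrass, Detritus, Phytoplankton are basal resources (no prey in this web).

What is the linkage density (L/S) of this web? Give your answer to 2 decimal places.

There are L = 19 links among S = 11 species.
L/S = 19/11 = 1.7273 ≈ 1.73.

L/S = 1.73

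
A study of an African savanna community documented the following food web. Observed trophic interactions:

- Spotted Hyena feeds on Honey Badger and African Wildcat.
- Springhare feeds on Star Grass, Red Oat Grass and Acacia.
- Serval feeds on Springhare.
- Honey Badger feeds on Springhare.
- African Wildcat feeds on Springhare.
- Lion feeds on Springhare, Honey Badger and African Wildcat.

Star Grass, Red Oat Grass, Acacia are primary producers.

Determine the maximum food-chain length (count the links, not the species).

3 links

One longest chain: Star Grass → Springhare → Honey Badger → Lion.
It has 4 species and 3 links.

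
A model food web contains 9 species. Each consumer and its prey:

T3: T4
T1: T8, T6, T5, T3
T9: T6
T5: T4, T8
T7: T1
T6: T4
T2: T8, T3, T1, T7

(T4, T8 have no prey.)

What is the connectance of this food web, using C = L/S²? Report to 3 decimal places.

C = 0.173

The web has S = 9 species and L = 14 feeding links.
C = L / S² = 14 / 81 = 0.1728 ≈ 0.173.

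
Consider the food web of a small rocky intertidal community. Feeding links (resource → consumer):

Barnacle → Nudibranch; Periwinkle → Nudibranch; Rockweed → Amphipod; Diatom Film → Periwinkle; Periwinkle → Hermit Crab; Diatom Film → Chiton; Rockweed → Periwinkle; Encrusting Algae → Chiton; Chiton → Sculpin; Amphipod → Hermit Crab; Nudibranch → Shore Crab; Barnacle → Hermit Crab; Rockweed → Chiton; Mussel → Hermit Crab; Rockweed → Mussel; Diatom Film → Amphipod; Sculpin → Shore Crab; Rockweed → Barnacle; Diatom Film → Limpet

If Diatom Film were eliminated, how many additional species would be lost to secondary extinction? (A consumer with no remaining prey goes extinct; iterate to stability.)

1

Remove Diatom Film.
Round 1: Limpet (all prey gone) → extinct.
No further losses. Total secondary extinctions: 1.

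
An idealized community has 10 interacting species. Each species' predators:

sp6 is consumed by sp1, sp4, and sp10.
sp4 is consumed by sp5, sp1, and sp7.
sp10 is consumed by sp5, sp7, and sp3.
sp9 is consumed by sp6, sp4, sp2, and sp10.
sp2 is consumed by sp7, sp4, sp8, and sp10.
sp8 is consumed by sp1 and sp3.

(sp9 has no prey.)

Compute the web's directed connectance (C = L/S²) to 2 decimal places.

The web has S = 10 species and L = 19 feeding links.
C = L / S² = 19 / 100 = 0.1900 ≈ 0.19.

C = 0.19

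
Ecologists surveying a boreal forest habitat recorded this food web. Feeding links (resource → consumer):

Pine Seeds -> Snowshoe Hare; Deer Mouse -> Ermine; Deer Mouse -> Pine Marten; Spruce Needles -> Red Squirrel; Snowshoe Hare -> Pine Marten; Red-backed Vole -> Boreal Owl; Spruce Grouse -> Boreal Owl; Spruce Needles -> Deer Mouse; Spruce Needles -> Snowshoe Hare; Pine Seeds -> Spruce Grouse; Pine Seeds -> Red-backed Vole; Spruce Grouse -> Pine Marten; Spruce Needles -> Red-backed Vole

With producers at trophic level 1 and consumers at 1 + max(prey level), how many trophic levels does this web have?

Producers (level 1): Pine Seeds, Spruce Needles.
Pine Seeds → Spruce Grouse → Boreal Owl gives Boreal Owl level 3.
No species has a prey at level 3, so no species reaches level 4.

3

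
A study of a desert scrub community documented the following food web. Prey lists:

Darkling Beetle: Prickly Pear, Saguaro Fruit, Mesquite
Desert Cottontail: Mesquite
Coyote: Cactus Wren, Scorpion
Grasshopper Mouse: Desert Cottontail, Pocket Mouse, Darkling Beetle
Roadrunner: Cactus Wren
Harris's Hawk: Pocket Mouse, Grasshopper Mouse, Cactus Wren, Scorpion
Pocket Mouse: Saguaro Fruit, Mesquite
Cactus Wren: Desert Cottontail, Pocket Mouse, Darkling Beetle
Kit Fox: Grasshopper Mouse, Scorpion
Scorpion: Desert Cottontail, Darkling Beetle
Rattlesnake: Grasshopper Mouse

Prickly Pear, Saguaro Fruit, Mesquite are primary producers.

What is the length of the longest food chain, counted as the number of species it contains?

4 species

One longest chain: Mesquite → Desert Cottontail → Scorpion → Harris's Hawk.
It has 4 species and 3 links.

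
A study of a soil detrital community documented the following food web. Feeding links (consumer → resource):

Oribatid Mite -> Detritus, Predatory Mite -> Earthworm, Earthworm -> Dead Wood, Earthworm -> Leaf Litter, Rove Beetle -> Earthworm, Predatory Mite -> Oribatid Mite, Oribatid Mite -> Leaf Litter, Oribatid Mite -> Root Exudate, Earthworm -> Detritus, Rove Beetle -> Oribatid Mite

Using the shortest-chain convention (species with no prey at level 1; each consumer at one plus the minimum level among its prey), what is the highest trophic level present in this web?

Basal resources (level 1): Detritus, Dead Wood, Root Exudate, Leaf Litter.
Following each consumer down to its lowest-level prey: Detritus → Earthworm → Predatory Mite (levels 1 through 3).
All prey of Predatory Mite (Earthworm 2, Oribatid Mite 2) are at level 2 or above, so Predatory Mite is at level 1 + 2 = 3.
Every consumer has at least one prey at level 2 or below, so none exceeds level 3.

3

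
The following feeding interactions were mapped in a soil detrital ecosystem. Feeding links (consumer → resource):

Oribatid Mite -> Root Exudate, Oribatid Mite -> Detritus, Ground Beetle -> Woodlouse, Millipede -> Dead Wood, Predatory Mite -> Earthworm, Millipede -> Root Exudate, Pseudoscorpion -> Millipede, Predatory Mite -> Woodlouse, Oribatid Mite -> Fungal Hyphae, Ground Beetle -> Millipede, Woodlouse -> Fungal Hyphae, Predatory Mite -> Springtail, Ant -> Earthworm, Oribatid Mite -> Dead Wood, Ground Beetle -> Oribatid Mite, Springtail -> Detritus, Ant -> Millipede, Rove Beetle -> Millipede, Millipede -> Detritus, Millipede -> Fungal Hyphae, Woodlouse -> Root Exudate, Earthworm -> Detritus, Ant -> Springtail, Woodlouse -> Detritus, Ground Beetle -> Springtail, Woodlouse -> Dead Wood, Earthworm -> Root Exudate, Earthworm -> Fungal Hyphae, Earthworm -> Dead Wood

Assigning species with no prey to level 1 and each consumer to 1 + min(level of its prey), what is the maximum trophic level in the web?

Basal resources (level 1): Fungal Hyphae, Root Exudate, Detritus, Dead Wood.
Following each consumer down to its lowest-level prey: Fungal Hyphae → Millipede → Rove Beetle (levels 1 through 3).
All prey of Rove Beetle (Millipede 2) are at level 2 or above, so Rove Beetle is at level 1 + 2 = 3.
Every consumer has at least one prey at level 2 or below, so none exceeds level 3.

3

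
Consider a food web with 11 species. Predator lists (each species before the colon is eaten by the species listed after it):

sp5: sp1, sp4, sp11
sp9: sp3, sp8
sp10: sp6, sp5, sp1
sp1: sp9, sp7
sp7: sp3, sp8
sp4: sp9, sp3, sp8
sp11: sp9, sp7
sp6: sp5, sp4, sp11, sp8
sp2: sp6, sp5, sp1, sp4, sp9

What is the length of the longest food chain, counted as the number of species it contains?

One longest chain: sp2 → sp6 → sp5 → sp1 → sp7 → sp3.
It has 6 species and 5 links.

6 species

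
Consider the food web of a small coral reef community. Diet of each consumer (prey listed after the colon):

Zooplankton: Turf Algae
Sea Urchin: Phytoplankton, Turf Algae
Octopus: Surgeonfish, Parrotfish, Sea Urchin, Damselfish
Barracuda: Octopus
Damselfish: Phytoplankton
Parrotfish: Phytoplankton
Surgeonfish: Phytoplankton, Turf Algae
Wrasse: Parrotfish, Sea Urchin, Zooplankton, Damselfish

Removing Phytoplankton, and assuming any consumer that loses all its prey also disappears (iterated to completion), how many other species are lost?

Remove Phytoplankton.
Round 1: Parrotfish (all prey gone), Damselfish (all prey gone) → extinct.
No further losses. Total secondary extinctions: 2.

2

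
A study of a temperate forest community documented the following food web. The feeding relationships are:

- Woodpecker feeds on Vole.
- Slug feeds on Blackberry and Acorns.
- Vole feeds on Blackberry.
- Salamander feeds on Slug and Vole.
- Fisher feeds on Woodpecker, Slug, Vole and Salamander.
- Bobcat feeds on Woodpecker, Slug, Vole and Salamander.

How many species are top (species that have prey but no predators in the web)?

Top species (has prey, but nothing eats it): Bobcat, Fisher.
Count: 2.

2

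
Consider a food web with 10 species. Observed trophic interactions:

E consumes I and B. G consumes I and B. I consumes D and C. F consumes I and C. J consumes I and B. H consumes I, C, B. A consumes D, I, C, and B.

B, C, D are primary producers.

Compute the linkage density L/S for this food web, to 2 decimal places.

There are L = 17 links among S = 10 species.
L/S = 17/10 = 1.7000 ≈ 1.70.

L/S = 1.70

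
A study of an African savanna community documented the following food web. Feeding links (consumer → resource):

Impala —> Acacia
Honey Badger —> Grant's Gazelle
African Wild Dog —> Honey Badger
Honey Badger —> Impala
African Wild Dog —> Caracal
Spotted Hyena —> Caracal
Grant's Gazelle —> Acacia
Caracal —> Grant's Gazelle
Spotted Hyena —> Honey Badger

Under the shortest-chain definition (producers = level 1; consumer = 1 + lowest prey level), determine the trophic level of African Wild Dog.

Acacia is a producer → level 1.
Grant's Gazelle eats Acacia → level 2.
Honey Badger eats Grant's Gazelle → level 3.
African Wild Dog eats Honey Badger → level 4.
No prey of African Wild Dog is below level 3, so 4 is the minimum.

Trophic level 4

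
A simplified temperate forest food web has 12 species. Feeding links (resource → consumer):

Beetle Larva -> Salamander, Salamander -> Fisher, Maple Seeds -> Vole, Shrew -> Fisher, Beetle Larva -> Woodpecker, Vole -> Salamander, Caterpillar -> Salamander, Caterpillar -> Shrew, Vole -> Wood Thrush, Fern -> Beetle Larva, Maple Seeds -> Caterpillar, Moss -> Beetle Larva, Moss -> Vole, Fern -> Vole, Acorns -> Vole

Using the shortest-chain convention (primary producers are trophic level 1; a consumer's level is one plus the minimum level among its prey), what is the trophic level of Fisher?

Acorns is a producer → level 1.
Vole eats Acorns → level 2.
Salamander eats Vole → level 3.
Fisher eats Salamander → level 4.
No prey of Fisher is below level 3, so 4 is the minimum.

Trophic level 4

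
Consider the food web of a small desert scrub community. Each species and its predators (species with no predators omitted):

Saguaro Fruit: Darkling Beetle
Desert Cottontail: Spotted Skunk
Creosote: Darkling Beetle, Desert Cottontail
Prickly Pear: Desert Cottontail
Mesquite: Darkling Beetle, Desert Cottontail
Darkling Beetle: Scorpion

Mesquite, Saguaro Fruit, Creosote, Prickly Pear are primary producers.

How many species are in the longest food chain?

3 species

One longest chain: Mesquite → Darkling Beetle → Scorpion.
It has 3 species and 2 links.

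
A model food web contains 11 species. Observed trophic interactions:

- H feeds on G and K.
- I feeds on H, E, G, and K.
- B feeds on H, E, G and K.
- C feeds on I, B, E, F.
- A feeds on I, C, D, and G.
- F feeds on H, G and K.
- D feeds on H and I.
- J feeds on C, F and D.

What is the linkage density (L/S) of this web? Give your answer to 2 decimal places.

There are L = 26 links among S = 11 species.
L/S = 26/11 = 2.3636 ≈ 2.36.

L/S = 2.36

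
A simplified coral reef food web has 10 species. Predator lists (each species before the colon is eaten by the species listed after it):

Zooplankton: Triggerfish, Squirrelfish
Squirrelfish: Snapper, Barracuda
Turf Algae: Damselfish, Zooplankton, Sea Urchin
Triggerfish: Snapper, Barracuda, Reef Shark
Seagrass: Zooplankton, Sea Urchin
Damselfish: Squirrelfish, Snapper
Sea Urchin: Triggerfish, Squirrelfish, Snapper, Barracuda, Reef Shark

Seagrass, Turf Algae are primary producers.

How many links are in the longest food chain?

One longest chain: Seagrass → Zooplankton → Triggerfish → Snapper.
It has 4 species and 3 links.

3 links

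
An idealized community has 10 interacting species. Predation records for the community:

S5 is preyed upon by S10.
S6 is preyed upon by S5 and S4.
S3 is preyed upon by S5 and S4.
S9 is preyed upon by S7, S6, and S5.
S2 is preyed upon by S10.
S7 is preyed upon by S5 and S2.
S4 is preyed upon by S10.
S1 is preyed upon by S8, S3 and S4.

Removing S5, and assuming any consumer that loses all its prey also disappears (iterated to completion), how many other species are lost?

0

Remove S5.
Every predator of it retains at least one other prey: S10 still has S4, S2.
No consumer loses all prey, so no secondary extinctions occur.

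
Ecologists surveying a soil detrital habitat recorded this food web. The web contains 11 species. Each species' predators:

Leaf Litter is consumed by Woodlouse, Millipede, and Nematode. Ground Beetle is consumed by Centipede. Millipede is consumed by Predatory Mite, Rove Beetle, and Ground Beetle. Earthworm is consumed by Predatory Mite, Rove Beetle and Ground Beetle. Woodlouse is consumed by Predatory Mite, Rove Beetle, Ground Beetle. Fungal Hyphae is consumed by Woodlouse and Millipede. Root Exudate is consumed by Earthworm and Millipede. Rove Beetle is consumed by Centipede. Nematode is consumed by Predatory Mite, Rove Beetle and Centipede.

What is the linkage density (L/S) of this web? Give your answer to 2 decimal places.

L/S = 1.91

There are L = 21 links among S = 11 species.
L/S = 21/11 = 1.9091 ≈ 1.91.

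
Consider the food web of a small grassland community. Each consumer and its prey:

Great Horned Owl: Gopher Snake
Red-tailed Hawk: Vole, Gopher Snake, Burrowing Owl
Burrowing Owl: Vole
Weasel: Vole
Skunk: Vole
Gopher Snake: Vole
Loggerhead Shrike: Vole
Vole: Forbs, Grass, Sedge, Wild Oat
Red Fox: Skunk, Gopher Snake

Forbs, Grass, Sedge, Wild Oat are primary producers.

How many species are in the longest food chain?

4 species

One longest chain: Forbs → Vole → Burrowing Owl → Red-tailed Hawk.
It has 4 species and 3 links.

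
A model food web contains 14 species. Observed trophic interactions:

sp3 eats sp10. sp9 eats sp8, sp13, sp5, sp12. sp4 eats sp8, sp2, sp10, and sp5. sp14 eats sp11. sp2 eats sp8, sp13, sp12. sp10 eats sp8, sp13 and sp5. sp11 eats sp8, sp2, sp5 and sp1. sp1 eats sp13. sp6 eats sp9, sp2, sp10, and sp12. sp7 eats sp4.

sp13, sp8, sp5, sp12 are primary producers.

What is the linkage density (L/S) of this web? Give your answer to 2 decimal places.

L/S = 1.86

There are L = 26 links among S = 14 species.
L/S = 26/14 = 1.8571 ≈ 1.86.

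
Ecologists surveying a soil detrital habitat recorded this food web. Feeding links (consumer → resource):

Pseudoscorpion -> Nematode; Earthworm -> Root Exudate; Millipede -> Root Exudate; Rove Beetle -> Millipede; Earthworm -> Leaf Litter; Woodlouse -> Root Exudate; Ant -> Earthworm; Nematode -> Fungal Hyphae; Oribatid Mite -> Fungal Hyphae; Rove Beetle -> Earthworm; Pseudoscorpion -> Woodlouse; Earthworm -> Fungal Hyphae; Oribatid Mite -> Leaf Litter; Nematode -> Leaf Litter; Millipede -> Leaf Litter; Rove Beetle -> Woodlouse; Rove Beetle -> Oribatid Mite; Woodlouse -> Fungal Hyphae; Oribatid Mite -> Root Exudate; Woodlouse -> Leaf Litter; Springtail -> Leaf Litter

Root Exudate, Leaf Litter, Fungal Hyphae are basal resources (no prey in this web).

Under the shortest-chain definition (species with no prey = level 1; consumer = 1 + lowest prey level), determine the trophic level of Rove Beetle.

Root Exudate has no prey (basal) → level 1.
Earthworm eats Root Exudate → level 2.
Rove Beetle eats Earthworm → level 3.
No prey of Rove Beetle is below level 2, so 3 is the minimum.

Trophic level 3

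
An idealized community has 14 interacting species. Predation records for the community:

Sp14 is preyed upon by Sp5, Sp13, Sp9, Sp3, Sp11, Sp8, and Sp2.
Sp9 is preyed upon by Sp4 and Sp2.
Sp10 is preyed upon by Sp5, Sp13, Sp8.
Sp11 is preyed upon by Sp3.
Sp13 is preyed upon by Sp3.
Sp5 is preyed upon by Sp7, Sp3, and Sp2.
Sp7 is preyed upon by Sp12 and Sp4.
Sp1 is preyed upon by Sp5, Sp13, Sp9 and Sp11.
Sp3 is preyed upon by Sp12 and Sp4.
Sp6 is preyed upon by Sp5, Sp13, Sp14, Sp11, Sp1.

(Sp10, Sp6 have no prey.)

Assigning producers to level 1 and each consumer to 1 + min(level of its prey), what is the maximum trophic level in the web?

Producers (level 1): Sp10, Sp6.
Following each consumer down to its lowest-level prey: Sp10 → Sp13 → Sp3 → Sp12 (levels 1 through 4).
All prey of Sp12 (Sp3 3, Sp7 3) are at level 3 or above, so Sp12 is at level 1 + 3 = 4.
Every consumer has at least one prey at level 3 or below, so none exceeds level 4.

4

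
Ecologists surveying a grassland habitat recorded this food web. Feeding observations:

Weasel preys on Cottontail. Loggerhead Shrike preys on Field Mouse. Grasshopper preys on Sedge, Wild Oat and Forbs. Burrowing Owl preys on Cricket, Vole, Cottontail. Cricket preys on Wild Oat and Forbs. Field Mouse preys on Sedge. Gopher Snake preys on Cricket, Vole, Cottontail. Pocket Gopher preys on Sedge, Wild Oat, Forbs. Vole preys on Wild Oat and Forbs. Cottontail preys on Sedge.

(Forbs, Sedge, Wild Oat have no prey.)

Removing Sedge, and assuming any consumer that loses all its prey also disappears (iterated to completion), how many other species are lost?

Remove Sedge.
Round 1: Cottontail (all prey gone), Field Mouse (all prey gone) → extinct.
Round 2: Loggerhead Shrike (all prey gone), Weasel (all prey gone) → extinct.
No further losses. Total secondary extinctions: 4.

4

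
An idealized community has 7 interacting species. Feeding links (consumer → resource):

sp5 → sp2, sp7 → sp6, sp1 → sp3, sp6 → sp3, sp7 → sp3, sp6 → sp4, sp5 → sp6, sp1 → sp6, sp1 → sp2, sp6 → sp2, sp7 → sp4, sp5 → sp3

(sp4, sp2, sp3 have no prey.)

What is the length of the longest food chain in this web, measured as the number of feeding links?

One longest chain: sp4 → sp6 → sp1.
It has 3 species and 2 links.

2 links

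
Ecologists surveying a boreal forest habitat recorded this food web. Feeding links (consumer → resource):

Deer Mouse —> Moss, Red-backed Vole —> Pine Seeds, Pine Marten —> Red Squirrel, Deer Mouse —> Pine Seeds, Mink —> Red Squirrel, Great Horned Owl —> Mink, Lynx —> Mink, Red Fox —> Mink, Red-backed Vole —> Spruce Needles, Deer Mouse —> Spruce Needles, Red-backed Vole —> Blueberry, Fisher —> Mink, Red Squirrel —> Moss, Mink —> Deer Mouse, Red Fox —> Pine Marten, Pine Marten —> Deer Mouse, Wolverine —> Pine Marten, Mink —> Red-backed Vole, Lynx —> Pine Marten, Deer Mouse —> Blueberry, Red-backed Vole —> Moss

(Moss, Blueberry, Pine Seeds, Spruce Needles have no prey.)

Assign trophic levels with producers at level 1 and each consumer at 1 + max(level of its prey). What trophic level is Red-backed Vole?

Moss is a producer → level 1.
Red-backed Vole eats Moss (level 1); other prey at levels: Blueberry 1, Pine Seeds 1, Spruce Needles 1 → level 2.

Trophic level 2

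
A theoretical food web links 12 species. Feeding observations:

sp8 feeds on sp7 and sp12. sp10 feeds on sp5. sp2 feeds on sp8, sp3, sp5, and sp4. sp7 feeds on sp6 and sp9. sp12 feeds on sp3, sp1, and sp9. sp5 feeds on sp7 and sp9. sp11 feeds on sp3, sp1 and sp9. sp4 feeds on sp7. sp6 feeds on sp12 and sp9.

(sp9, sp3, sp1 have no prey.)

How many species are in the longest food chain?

6 species

One longest chain: sp9 → sp12 → sp6 → sp7 → sp5 → sp10.
It has 6 species and 5 links.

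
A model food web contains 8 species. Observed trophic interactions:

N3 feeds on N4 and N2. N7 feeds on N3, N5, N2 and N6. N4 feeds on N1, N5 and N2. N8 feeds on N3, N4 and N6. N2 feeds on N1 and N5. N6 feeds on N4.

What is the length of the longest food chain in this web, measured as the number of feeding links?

One longest chain: N1 → N2 → N4 → N6 → N8.
It has 5 species and 4 links.

4 links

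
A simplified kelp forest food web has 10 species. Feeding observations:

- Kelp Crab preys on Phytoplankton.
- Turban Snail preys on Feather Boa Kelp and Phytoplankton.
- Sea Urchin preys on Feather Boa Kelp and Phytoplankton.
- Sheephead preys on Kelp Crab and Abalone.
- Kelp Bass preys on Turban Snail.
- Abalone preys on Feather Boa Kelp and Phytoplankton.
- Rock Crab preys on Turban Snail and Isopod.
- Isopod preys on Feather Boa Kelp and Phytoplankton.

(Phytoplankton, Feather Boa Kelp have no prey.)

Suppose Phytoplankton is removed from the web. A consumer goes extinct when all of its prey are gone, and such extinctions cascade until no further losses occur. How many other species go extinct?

1

Remove Phytoplankton.
Round 1: Kelp Crab (all prey gone) → extinct.
No further losses. Total secondary extinctions: 1.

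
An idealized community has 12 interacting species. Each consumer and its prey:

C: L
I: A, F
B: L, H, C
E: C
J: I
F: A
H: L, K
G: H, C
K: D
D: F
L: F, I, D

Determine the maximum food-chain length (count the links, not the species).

5 links

One longest chain: A → F → I → L → C → B.
It has 6 species and 5 links.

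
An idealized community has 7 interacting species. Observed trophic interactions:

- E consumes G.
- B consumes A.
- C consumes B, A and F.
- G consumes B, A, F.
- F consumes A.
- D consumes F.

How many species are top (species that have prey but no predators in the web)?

3

Top species (has prey, but nothing eats it): D, C, E.
Count: 3.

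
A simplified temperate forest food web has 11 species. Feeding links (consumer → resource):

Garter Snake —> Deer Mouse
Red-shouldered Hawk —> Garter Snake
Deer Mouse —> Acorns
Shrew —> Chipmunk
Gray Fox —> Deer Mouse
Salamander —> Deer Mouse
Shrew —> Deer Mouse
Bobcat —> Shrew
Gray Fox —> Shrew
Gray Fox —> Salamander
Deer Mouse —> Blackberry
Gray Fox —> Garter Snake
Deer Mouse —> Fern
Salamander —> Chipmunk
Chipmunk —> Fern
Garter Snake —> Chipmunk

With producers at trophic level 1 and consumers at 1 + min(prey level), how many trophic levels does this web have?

4

Producers (level 1): Blackberry, Acorns, Fern.
Following each consumer down to its lowest-level prey: Blackberry → Deer Mouse → Shrew → Bobcat (levels 1 through 4).
All prey of Bobcat (Shrew 3) are at level 3 or above, so Bobcat is at level 1 + 3 = 4.
Every consumer has at least one prey at level 3 or below, so none exceeds level 4.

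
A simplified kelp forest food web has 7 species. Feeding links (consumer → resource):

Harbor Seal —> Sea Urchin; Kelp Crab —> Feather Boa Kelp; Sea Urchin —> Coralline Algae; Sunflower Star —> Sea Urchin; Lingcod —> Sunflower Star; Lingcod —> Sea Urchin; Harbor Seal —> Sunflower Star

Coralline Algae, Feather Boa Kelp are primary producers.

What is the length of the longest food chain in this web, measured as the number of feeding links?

3 links

One longest chain: Coralline Algae → Sea Urchin → Sunflower Star → Harbor Seal.
It has 4 species and 3 links.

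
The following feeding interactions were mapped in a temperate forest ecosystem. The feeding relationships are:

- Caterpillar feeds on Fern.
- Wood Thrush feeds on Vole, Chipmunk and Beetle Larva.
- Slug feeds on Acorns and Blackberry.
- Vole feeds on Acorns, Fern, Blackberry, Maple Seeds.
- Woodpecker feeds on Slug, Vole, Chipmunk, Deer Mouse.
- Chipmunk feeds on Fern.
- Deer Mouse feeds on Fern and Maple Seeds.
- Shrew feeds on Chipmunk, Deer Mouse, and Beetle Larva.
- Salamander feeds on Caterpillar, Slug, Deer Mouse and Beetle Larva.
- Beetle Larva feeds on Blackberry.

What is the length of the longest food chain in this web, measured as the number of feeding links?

One longest chain: Fern → Chipmunk → Woodpecker.
It has 3 species and 2 links.

2 links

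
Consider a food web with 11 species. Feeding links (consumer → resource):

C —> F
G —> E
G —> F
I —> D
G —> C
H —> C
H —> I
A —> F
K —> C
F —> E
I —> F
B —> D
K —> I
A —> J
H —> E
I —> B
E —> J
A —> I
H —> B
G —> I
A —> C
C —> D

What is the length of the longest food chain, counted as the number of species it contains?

5 species

One longest chain: J → E → F → C → K.
It has 5 species and 4 links.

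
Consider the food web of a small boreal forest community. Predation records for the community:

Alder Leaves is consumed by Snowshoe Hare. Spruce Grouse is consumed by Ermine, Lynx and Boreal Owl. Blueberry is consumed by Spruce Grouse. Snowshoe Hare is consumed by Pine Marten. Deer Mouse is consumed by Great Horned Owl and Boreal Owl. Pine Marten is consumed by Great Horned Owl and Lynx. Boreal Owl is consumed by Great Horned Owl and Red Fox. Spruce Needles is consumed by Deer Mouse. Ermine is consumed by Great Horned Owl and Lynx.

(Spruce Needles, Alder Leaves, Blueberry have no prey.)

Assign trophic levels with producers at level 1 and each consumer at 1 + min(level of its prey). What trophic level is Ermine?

Trophic level 3

Blueberry is a producer → level 1.
Spruce Grouse eats Blueberry → level 2.
Ermine eats Spruce Grouse → level 3.
No prey of Ermine is below level 2, so 3 is the minimum.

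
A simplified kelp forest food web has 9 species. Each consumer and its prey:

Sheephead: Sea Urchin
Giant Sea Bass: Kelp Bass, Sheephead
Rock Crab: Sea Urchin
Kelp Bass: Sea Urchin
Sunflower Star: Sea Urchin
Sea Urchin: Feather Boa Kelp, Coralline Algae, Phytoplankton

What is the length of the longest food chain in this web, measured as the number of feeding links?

One longest chain: Feather Boa Kelp → Sea Urchin → Kelp Bass → Giant Sea Bass.
It has 4 species and 3 links.

3 links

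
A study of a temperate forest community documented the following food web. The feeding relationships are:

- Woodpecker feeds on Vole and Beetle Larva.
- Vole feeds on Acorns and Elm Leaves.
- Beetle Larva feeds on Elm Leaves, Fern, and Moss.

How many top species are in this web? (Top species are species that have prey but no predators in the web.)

1

Top species (has prey, but nothing eats it): Woodpecker.
Count: 1.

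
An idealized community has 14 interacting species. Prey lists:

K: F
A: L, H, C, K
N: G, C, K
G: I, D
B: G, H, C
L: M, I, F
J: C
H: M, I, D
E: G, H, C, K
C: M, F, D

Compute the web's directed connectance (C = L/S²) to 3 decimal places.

The web has S = 14 species and L = 27 feeding links.
C = L / S² = 27 / 196 = 0.1378 ≈ 0.138.

C = 0.138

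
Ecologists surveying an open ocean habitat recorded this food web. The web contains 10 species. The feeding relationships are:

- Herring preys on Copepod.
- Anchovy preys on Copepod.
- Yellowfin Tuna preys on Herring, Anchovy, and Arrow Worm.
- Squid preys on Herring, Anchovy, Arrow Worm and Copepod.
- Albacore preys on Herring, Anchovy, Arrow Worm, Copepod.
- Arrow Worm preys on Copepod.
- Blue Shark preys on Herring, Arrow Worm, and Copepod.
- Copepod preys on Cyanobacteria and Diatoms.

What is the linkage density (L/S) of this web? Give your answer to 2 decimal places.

L/S = 1.90

There are L = 19 links among S = 10 species.
L/S = 19/10 = 1.9000 ≈ 1.90.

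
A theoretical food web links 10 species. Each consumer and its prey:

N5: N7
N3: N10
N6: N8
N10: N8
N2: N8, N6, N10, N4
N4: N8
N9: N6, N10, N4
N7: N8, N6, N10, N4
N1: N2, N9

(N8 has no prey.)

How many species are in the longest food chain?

One longest chain: N8 → N6 → N2 → N1.
It has 4 species and 3 links.

4 species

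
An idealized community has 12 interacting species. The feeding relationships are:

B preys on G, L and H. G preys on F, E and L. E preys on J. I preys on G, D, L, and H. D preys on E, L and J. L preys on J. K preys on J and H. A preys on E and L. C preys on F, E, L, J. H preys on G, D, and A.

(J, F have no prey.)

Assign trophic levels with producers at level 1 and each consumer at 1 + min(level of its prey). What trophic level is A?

J is a producer → level 1.
L eats J → level 2.
A eats L → level 3.
No prey of A is below level 2, so 3 is the minimum.

Trophic level 3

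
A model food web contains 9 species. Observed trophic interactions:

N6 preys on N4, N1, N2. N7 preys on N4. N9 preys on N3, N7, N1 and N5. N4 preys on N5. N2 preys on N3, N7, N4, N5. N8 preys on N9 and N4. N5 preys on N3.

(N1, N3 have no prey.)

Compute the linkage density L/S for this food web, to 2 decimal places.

There are L = 16 links among S = 9 species.
L/S = 16/9 = 1.7778 ≈ 1.78.

L/S = 1.78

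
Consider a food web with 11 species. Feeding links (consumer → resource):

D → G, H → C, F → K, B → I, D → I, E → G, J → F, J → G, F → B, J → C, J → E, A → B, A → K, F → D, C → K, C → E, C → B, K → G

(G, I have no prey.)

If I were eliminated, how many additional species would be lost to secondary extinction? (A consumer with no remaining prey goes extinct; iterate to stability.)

Remove I.
Round 1: B (all prey gone) → extinct.
No further losses. Total secondary extinctions: 1.

1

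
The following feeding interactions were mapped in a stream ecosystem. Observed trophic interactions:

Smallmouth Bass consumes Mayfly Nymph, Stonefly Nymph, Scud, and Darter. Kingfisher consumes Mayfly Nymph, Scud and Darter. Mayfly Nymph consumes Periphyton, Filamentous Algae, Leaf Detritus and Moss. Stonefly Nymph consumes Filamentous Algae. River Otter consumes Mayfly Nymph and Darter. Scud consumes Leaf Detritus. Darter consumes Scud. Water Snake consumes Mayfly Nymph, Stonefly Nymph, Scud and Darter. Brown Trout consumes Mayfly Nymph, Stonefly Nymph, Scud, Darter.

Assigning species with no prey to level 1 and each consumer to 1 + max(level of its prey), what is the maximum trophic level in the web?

Basal resources (level 1): Moss, Leaf Detritus, Periphyton, Filamentous Algae.
Leaf Detritus → Scud → Darter → Kingfisher gives Kingfisher level 4.
No species has a prey at level 4, so no species reaches level 5.

4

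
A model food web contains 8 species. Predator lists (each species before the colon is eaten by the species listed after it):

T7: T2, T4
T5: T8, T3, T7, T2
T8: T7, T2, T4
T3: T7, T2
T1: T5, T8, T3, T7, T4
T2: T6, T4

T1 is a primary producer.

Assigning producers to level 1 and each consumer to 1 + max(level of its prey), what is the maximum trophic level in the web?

Producers (level 1): T1.
T1 → T5 → T8 → T7 → T2 → T4 gives T4 level 6.
No species has a prey at level 6, so no species reaches level 7.

6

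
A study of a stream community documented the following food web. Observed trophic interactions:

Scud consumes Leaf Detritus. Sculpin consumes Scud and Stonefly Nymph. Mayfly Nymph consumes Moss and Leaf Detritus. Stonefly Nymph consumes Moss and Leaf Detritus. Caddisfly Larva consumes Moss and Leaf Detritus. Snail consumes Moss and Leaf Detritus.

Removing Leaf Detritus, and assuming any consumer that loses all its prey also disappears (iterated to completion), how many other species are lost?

Remove Leaf Detritus.
Round 1: Scud (all prey gone) → extinct.
No further losses. Total secondary extinctions: 1.

1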